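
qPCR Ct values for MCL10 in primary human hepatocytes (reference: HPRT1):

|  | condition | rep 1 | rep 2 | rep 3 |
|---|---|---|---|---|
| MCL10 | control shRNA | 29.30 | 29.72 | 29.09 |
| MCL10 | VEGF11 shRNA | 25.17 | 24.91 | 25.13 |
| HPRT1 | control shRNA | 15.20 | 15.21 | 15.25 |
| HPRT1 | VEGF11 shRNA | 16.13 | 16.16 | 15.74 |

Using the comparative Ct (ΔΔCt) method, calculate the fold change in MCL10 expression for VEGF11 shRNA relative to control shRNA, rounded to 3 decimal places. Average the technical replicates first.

Mean Ct: MCL10 control shRNA 29.370; MCL10 VEGF11 shRNA 25.070; HPRT1 control shRNA 15.220; HPRT1 VEGF11 shRNA 16.010
ΔCt(control shRNA) = 29.370 − 15.220 = 14.150
ΔCt(VEGF11 shRNA) = 25.070 − 16.010 = 9.060
ΔΔCt = 9.060 − 14.150 = -5.090
Fold change = 2^(−(-5.090)) = 2^5.090 = 34.0598

34.060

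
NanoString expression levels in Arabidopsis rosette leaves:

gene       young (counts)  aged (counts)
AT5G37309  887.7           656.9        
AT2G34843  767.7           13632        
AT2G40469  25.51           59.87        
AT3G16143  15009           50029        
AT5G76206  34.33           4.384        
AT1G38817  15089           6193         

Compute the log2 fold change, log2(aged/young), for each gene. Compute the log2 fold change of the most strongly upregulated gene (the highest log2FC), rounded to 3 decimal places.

4.150

log2(656.9/887.7) = -0.434  (AT5G37309)
log2(13632/767.7) = 4.150  (AT2G34843)
log2(59.87/25.51) = 1.231  (AT2G40469)
log2(50029/15009) = 1.737  (AT3G16143)
log2(4.384/34.33) = -2.969  (AT5G76206)
log2(6193/15089) = -1.285  (AT1G38817)
AT2G34843 is most strongly upregulated.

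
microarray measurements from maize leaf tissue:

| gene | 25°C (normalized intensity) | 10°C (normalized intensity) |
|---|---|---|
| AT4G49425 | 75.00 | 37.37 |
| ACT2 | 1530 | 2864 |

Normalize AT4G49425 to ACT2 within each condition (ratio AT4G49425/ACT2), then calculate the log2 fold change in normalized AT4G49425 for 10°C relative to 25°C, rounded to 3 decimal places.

-1.910

AT4G49425/ACT2 (25°C) = 75.00 / 1530 = 0.04902
AT4G49425/ACT2 (10°C) = 37.37 / 2864 = 0.013048
Fold change = 0.013048 / 0.04902 = 0.2662
log2(0.2662) = -1.9095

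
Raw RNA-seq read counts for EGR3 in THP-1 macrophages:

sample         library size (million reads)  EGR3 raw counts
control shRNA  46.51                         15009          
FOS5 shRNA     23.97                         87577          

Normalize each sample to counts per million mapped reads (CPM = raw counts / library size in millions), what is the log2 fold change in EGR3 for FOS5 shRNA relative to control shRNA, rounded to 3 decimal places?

3.501

CPM(control shRNA) = 15009 / 46.51 = 322.7048
CPM(FOS5 shRNA) = 87577 / 23.97 = 3653.6087
Fold change = 3653.6087 / 322.7048 = 11.32183
log2(11.32183) = 3.5010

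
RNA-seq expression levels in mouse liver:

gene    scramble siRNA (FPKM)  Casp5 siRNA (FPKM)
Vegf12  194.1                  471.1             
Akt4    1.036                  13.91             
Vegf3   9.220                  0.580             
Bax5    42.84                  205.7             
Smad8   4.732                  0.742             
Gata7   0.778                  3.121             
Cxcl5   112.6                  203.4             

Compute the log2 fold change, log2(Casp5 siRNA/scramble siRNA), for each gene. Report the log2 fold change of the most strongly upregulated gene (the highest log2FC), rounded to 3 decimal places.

log2(471.1/194.1) = 1.279  (Vegf12)
log2(13.91/1.036) = 3.747  (Akt4)
log2(0.580/9.220) = -3.991  (Vegf3)
log2(205.7/42.84) = 2.264  (Bax5)
log2(0.742/4.732) = -2.673  (Smad8)
log2(3.121/0.778) = 2.004  (Gata7)
log2(203.4/112.6) = 0.853  (Cxcl5)
Akt4 is most strongly upregulated.

3.747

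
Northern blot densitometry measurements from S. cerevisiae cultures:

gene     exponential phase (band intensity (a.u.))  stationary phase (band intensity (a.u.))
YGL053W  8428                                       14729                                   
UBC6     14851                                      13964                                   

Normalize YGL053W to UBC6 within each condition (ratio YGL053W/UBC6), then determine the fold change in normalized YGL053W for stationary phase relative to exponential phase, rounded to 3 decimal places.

YGL053W/UBC6 (exponential phase) = 8428 / 14851 = 0.5675
YGL053W/UBC6 (stationary phase) = 14729 / 13964 = 1.0548
Fold change = 1.0548 / 0.5675 = 1.8586

1.859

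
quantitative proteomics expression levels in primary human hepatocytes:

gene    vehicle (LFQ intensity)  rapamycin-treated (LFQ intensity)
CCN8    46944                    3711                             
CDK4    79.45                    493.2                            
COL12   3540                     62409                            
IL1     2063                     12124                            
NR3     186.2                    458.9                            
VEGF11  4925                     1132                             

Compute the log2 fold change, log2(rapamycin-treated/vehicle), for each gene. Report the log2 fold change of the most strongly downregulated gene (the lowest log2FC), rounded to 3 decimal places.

log2(3711/46944) = -3.661  (CCN8)
log2(493.2/79.45) = 2.634  (CDK4)
log2(62409/3540) = 4.140  (COL12)
log2(12124/2063) = 2.555  (IL1)
log2(458.9/186.2) = 1.301  (NR3)
log2(1132/4925) = -2.121  (VEGF11)
CCN8 is most strongly downregulated.

-3.661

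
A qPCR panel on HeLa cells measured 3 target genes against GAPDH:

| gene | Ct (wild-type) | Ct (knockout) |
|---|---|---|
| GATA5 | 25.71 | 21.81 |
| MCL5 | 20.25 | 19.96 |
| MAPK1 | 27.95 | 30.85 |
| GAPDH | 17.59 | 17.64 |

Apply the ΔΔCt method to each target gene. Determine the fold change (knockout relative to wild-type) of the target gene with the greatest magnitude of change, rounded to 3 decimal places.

15.455

GATA5: ΔΔCt = (21.81−17.64) − (25.71−17.59) = 4.17 − 8.12 = -3.95; fold change = 2^3.95 = 15.455
MCL5: ΔΔCt = (19.96−17.64) − (20.25−17.59) = 2.32 − 2.66 = -0.34; fold change = 2^0.34 = 1.266
MAPK1: ΔΔCt = (30.85−17.64) − (27.95−17.59) = 13.21 − 10.36 = 2.85; fold change = 2^-2.85 = 0.139
GATA5 has the largest |ΔΔCt| = 3.95.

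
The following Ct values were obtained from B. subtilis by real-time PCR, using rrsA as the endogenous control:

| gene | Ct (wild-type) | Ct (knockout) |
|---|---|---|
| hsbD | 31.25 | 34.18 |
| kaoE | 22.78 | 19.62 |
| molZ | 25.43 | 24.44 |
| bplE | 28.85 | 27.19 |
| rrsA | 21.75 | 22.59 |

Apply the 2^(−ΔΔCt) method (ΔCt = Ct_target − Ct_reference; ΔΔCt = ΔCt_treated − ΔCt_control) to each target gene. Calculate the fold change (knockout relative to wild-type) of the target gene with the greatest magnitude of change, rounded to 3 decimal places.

hsbD: ΔΔCt = (34.18−22.59) − (31.25−21.75) = 11.59 − 9.50 = 2.09; fold change = 2^-2.09 = 0.235
kaoE: ΔΔCt = (19.62−22.59) − (22.78−21.75) = -2.97 − 1.03 = -4.00; fold change = 2^4.00 = 16.000
molZ: ΔΔCt = (24.44−22.59) − (25.43−21.75) = 1.85 − 3.68 = -1.83; fold change = 2^1.83 = 3.555
bplE: ΔΔCt = (27.19−22.59) − (28.85−21.75) = 4.60 − 7.10 = -2.50; fold change = 2^2.50 = 5.657
kaoE has the largest |ΔΔCt| = 4.00.

16.000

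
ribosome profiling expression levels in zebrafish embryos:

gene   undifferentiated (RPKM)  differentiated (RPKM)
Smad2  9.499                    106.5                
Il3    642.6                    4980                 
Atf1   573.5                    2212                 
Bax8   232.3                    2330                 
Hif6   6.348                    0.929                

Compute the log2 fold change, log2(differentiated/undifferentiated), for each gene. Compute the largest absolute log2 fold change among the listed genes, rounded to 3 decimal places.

log2(106.5/9.499) = 3.487  (Smad2)
log2(4980/642.6) = 2.954  (Il3)
log2(2212/573.5) = 1.947  (Atf1)
log2(2330/232.3) = 3.326  (Bax8)
log2(0.929/6.348) = -2.773  (Hif6)
The largest magnitude belongs to Smad2.

3.487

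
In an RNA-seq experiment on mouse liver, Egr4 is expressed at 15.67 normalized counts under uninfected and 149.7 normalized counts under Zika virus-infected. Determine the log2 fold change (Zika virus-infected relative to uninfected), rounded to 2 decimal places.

3.26

Fold change = 149.7 / 15.67 = 9.5533
log2(9.5533) = 3.256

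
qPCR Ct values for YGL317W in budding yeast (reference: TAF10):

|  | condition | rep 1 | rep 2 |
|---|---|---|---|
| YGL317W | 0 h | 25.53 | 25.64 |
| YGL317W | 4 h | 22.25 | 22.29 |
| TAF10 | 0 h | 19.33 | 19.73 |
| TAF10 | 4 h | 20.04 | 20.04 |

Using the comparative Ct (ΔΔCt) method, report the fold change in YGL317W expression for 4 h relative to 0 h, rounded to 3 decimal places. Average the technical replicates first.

Mean Ct: YGL317W 0 h 25.585; YGL317W 4 h 22.270; TAF10 0 h 19.530; TAF10 4 h 20.040
ΔCt(0 h) = 25.585 − 19.530 = 6.055
ΔCt(4 h) = 22.270 − 20.040 = 2.230
ΔΔCt = 2.230 − 6.055 = -3.825
Fold change = 2^(−(-3.825)) = 2^3.825 = 14.1723

14.172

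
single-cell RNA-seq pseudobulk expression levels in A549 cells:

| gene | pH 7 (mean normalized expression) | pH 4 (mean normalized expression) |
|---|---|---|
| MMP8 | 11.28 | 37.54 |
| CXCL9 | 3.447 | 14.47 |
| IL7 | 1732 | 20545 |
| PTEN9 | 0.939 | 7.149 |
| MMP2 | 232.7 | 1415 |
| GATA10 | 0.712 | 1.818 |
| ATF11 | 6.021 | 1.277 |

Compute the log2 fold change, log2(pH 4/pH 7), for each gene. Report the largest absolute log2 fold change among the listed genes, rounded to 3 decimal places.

3.568

log2(37.54/11.28) = 1.735  (MMP8)
log2(14.47/3.447) = 2.070  (CXCL9)
log2(20545/1732) = 3.568  (IL7)
log2(7.149/0.939) = 2.929  (PTEN9)
log2(1415/232.7) = 2.604  (MMP2)
log2(1.818/0.712) = 1.352  (GATA10)
log2(1.277/6.021) = -2.237  (ATF11)
The largest magnitude belongs to IL7.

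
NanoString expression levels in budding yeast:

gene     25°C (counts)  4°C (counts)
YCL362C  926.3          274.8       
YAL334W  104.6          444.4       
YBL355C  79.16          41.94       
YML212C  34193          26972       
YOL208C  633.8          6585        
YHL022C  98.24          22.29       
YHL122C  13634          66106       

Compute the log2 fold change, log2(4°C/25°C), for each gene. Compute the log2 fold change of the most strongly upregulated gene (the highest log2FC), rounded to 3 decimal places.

3.377

log2(274.8/926.3) = -1.753  (YCL362C)
log2(444.4/104.6) = 2.087  (YAL334W)
log2(41.94/79.16) = -0.916  (YBL355C)
log2(26972/34193) = -0.342  (YML212C)
log2(6585/633.8) = 3.377  (YOL208C)
log2(22.29/98.24) = -2.140  (YHL022C)
log2(66106/13634) = 2.278  (YHL122C)
YOL208C is most strongly upregulated.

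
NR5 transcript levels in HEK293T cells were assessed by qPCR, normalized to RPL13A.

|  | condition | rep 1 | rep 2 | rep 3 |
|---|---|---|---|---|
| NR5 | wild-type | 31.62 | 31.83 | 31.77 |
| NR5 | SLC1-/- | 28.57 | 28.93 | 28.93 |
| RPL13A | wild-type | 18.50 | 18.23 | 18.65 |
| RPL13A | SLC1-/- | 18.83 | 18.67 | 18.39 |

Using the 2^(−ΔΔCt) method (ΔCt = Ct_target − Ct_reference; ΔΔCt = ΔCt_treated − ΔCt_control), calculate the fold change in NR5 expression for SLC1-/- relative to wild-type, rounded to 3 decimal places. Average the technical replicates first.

Mean Ct: NR5 wild-type 31.740; NR5 SLC1-/- 28.810; RPL13A wild-type 18.460; RPL13A SLC1-/- 18.630
ΔCt(wild-type) = 31.740 − 18.460 = 13.280
ΔCt(SLC1-/-) = 28.810 − 18.630 = 10.180
ΔΔCt = 10.180 − 13.280 = -3.100
Fold change = 2^(−(-3.100)) = 2^3.100 = 8.5742

8.574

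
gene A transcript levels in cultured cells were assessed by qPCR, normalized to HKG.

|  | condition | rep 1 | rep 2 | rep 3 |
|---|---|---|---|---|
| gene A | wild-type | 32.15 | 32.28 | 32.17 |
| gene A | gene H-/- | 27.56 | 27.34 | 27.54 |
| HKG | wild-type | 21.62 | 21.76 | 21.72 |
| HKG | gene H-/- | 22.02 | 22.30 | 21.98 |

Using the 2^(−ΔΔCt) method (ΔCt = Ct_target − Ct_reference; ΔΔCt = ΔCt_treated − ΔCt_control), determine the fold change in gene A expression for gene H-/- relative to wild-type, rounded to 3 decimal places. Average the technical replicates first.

34.776

Mean Ct: gene A wild-type 32.200; gene A gene H-/- 27.480; HKG wild-type 21.700; HKG gene H-/- 22.100
ΔCt(wild-type) = 32.200 − 21.700 = 10.500
ΔCt(gene H-/-) = 27.480 − 22.100 = 5.380
ΔΔCt = 5.380 − 10.500 = -5.120
Fold change = 2^(−(-5.120)) = 2^5.120 = 34.7755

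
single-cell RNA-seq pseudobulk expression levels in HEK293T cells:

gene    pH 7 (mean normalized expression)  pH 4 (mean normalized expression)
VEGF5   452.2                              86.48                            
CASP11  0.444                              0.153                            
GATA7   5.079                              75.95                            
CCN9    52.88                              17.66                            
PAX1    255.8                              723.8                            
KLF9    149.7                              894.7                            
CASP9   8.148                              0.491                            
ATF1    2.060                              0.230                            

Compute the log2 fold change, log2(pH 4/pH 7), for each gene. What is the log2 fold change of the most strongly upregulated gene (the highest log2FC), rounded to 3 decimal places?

3.902

log2(86.48/452.2) = -2.387  (VEGF5)
log2(0.153/0.444) = -1.537  (CASP11)
log2(75.95/5.079) = 3.902  (GATA7)
log2(17.66/52.88) = -1.582  (CCN9)
log2(723.8/255.8) = 1.501  (PAX1)
log2(894.7/149.7) = 2.579  (KLF9)
log2(0.491/8.148) = -4.053  (CASP9)
log2(0.230/2.060) = -3.163  (ATF1)
GATA7 is most strongly upregulated.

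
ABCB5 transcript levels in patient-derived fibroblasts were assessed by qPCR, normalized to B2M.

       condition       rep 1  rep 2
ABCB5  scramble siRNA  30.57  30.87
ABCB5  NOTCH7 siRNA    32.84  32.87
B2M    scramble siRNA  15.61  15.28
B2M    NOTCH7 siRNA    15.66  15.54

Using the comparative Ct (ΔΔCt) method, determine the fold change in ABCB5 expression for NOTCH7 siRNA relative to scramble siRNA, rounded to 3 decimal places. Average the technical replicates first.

0.253

Mean Ct: ABCB5 scramble siRNA 30.720; ABCB5 NOTCH7 siRNA 32.855; B2M scramble siRNA 15.445; B2M NOTCH7 siRNA 15.600
ΔCt(scramble siRNA) = 30.720 − 15.445 = 15.275
ΔCt(NOTCH7 siRNA) = 32.855 − 15.600 = 17.255
ΔΔCt = 17.255 − 15.275 = 1.980
Fold change = 2^(−1.980) = 0.2535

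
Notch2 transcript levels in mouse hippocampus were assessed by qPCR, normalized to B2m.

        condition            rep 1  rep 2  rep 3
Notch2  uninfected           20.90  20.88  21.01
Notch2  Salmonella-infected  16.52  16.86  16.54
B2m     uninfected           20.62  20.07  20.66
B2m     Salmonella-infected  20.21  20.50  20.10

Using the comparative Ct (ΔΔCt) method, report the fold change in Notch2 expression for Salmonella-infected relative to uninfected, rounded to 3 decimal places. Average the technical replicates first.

Mean Ct: Notch2 uninfected 20.930; Notch2 Salmonella-infected 16.640; B2m uninfected 20.450; B2m Salmonella-infected 20.270
ΔCt(uninfected) = 20.930 − 20.450 = 0.480
ΔCt(Salmonella-infected) = 16.640 − 20.270 = -3.630
ΔΔCt = -3.630 − 0.480 = -4.110
Fold change = 2^(−(-4.110)) = 2^4.110 = 17.2677

17.268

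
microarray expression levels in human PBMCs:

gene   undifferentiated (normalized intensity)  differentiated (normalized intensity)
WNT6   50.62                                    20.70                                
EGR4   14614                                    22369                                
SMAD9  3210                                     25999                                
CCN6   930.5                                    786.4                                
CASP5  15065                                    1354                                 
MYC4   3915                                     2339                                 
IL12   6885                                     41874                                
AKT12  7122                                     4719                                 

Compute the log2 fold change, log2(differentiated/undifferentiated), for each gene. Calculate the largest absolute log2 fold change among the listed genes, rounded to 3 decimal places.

log2(20.70/50.62) = -1.290  (WNT6)
log2(22369/14614) = 0.614  (EGR4)
log2(25999/3210) = 3.018  (SMAD9)
log2(786.4/930.5) = -0.243  (CCN6)
log2(1354/15065) = -3.476  (CASP5)
log2(2339/3915) = -0.743  (MYC4)
log2(41874/6885) = 2.605  (IL12)
log2(4719/7122) = -0.594  (AKT12)
The largest magnitude belongs to CASP5.

3.476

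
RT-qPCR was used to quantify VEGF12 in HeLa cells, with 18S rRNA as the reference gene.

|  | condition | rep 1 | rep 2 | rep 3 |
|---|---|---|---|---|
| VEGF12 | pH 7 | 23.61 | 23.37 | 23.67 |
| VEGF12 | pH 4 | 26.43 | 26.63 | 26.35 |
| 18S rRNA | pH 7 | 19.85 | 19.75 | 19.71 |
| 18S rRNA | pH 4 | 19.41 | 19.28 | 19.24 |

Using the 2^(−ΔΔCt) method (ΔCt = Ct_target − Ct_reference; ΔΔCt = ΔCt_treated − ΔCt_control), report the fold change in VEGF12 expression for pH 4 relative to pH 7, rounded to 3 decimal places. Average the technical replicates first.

0.096

Mean Ct: VEGF12 pH 7 23.550; VEGF12 pH 4 26.470; 18S rRNA pH 7 19.770; 18S rRNA pH 4 19.310
ΔCt(pH 7) = 23.550 − 19.770 = 3.780
ΔCt(pH 4) = 26.470 − 19.310 = 7.160
ΔΔCt = 7.160 − 3.780 = 3.380
Fold change = 2^(−3.380) = 0.0961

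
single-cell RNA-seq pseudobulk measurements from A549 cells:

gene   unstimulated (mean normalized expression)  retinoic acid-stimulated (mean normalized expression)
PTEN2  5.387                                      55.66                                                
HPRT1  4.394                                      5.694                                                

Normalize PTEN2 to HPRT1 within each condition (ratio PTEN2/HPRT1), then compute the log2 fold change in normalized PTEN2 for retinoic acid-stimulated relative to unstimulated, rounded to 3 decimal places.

PTEN2/HPRT1 (unstimulated) = 5.387 / 4.394 = 1.226
PTEN2/HPRT1 (retinoic acid-stimulated) = 55.66 / 5.694 = 9.7752
Fold change = 9.7752 / 1.226 = 7.9733
log2(7.9733) = 2.9952

2.995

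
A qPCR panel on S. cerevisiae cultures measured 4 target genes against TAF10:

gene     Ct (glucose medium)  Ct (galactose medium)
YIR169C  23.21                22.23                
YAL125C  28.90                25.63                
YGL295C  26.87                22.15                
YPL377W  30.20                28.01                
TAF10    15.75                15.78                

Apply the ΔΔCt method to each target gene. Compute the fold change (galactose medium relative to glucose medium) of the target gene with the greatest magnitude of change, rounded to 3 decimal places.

YIR169C: ΔΔCt = (22.23−15.78) − (23.21−15.75) = 6.45 − 7.46 = -1.01; fold change = 2^1.01 = 2.014
YAL125C: ΔΔCt = (25.63−15.78) − (28.90−15.75) = 9.85 − 13.15 = -3.30; fold change = 2^3.30 = 9.849
YGL295C: ΔΔCt = (22.15−15.78) − (26.87−15.75) = 6.37 − 11.12 = -4.75; fold change = 2^4.75 = 26.909
YPL377W: ΔΔCt = (28.01−15.78) − (30.20−15.75) = 12.23 − 14.45 = -2.22; fold change = 2^2.22 = 4.659
YGL295C has the largest |ΔΔCt| = 4.75.

26.909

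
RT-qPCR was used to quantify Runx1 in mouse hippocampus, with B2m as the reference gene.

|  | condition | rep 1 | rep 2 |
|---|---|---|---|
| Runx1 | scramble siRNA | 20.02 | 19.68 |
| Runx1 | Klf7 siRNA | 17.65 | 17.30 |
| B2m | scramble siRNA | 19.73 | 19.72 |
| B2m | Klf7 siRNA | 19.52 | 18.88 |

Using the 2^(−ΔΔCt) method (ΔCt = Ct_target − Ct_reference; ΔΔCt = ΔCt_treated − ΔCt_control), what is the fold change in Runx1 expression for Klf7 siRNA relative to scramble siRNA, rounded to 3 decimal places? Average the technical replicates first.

3.605

Mean Ct: Runx1 scramble siRNA 19.850; Runx1 Klf7 siRNA 17.475; B2m scramble siRNA 19.725; B2m Klf7 siRNA 19.200
ΔCt(scramble siRNA) = 19.850 − 19.725 = 0.125
ΔCt(Klf7 siRNA) = 17.475 − 19.200 = -1.725
ΔΔCt = -1.725 − 0.125 = -1.850
Fold change = 2^(−(-1.850)) = 2^1.850 = 3.6050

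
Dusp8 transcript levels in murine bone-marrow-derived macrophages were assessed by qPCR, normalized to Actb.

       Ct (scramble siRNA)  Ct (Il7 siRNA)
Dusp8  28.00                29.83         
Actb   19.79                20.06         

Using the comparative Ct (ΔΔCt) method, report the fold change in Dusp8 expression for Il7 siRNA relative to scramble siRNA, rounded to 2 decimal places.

0.34

ΔCt(scramble siRNA) = 28.000 − 19.790 = 8.210
ΔCt(Il7 siRNA) = 29.830 − 20.060 = 9.770
ΔΔCt = 9.770 − 8.210 = 1.560
Fold change = 2^(−1.560) = 0.339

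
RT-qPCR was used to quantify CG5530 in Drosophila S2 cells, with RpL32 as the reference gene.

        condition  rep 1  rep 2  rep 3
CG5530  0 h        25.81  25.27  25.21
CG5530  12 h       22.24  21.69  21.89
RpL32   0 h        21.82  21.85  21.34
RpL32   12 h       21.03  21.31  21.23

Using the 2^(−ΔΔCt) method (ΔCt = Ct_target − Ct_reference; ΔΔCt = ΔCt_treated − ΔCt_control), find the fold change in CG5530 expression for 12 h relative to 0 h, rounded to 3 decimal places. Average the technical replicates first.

Mean Ct: CG5530 0 h 25.430; CG5530 12 h 21.940; RpL32 0 h 21.670; RpL32 12 h 21.190
ΔCt(0 h) = 25.430 − 21.670 = 3.760
ΔCt(12 h) = 21.940 − 21.190 = 0.750
ΔΔCt = 0.750 − 3.760 = -3.010
Fold change = 2^(−(-3.010)) = 2^3.010 = 8.0556

8.056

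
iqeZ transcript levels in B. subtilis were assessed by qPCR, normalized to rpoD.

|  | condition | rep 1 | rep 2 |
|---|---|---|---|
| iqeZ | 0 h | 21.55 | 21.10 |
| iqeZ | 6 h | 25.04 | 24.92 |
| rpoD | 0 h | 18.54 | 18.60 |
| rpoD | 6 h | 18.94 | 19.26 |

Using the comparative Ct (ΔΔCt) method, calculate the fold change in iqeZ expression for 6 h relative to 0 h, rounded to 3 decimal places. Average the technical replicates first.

Mean Ct: iqeZ 0 h 21.325; iqeZ 6 h 24.980; rpoD 0 h 18.570; rpoD 6 h 19.100
ΔCt(0 h) = 21.325 − 18.570 = 2.755
ΔCt(6 h) = 24.980 − 19.100 = 5.880
ΔΔCt = 5.880 − 2.755 = 3.125
Fold change = 2^(−3.125) = 0.1146

0.115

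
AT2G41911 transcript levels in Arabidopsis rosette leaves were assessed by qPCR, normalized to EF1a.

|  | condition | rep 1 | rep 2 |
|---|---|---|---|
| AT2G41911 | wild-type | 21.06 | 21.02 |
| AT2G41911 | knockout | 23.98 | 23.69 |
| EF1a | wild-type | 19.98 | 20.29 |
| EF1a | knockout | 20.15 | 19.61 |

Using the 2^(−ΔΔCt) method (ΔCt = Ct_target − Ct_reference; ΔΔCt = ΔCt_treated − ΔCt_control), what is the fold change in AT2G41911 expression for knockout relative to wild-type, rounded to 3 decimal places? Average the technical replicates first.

0.121

Mean Ct: AT2G41911 wild-type 21.040; AT2G41911 knockout 23.835; EF1a wild-type 20.135; EF1a knockout 19.880
ΔCt(wild-type) = 21.040 − 20.135 = 0.905
ΔCt(knockout) = 23.835 − 19.880 = 3.955
ΔΔCt = 3.955 − 0.905 = 3.050
Fold change = 2^(−3.050) = 0.1207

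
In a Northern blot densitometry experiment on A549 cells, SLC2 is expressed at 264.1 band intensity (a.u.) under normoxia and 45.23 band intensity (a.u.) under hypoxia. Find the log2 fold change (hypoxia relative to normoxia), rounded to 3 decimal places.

Fold change = 45.23 / 264.1 = 0.1713
log2(0.1713) = -2.5457

-2.546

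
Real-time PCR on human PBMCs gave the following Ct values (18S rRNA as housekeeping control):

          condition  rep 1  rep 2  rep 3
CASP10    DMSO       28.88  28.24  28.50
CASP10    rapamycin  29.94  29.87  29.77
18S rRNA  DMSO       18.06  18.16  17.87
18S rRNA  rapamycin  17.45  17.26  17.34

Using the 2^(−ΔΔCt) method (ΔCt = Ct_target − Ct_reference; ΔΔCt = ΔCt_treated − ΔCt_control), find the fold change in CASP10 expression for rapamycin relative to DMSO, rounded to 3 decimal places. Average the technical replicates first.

0.250

Mean Ct: CASP10 DMSO 28.540; CASP10 rapamycin 29.860; 18S rRNA DMSO 18.030; 18S rRNA rapamycin 17.350
ΔCt(DMSO) = 28.540 − 18.030 = 10.510
ΔCt(rapamycin) = 29.860 − 17.350 = 12.510
ΔΔCt = 12.510 − 10.510 = 2.000
Fold change = 2^(−2.000) = 0.2500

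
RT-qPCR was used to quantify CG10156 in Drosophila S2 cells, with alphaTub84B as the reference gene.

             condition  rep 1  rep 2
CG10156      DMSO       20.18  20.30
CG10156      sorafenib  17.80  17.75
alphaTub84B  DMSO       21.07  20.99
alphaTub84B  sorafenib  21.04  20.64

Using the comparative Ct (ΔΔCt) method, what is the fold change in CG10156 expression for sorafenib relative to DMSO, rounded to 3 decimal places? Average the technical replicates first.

4.840

Mean Ct: CG10156 DMSO 20.240; CG10156 sorafenib 17.775; alphaTub84B DMSO 21.030; alphaTub84B sorafenib 20.840
ΔCt(DMSO) = 20.240 − 21.030 = -0.790
ΔCt(sorafenib) = 17.775 − 20.840 = -3.065
ΔΔCt = -3.065 − (-0.790) = -2.275
Fold change = 2^(−(-2.275)) = 2^2.275 = 4.8400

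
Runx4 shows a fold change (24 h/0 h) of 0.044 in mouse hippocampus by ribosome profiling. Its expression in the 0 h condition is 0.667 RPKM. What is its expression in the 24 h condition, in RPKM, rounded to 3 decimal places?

0.029

24 h expression = 0.667 × 0.044 = 0.029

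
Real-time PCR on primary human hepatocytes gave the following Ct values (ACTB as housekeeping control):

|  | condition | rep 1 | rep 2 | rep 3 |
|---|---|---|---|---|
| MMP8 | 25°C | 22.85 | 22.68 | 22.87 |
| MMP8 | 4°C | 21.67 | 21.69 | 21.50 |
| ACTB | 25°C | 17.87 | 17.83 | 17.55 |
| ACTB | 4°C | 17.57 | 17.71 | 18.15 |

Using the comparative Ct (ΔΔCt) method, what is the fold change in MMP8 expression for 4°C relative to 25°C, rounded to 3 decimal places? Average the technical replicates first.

2.362

Mean Ct: MMP8 25°C 22.800; MMP8 4°C 21.620; ACTB 25°C 17.750; ACTB 4°C 17.810
ΔCt(25°C) = 22.800 − 17.750 = 5.050
ΔCt(4°C) = 21.620 − 17.810 = 3.810
ΔΔCt = 3.810 − 5.050 = -1.240
Fold change = 2^(−(-1.240)) = 2^1.240 = 2.3620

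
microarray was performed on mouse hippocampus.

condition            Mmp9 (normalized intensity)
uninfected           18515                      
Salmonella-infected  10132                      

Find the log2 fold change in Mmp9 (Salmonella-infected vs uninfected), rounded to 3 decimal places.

Fold change = 10132 / 18515 = 0.5472
log2(0.5472) = -0.8698

-0.870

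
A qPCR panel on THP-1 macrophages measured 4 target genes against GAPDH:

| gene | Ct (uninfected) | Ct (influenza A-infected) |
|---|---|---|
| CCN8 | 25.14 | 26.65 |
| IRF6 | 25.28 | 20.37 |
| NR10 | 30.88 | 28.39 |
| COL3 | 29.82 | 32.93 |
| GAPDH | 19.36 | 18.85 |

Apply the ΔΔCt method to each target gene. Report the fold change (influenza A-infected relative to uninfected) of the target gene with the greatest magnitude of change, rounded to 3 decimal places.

21.112

CCN8: ΔΔCt = (26.65−18.85) − (25.14−19.36) = 7.80 − 5.78 = 2.02; fold change = 2^-2.02 = 0.247
IRF6: ΔΔCt = (20.37−18.85) − (25.28−19.36) = 1.52 − 5.92 = -4.40; fold change = 2^4.40 = 21.112
NR10: ΔΔCt = (28.39−18.85) − (30.88−19.36) = 9.54 − 11.52 = -1.98; fold change = 2^1.98 = 3.945
COL3: ΔΔCt = (32.93−18.85) − (29.82−19.36) = 14.08 − 10.46 = 3.62; fold change = 2^-3.62 = 0.081
IRF6 has the largest |ΔΔCt| = 4.40.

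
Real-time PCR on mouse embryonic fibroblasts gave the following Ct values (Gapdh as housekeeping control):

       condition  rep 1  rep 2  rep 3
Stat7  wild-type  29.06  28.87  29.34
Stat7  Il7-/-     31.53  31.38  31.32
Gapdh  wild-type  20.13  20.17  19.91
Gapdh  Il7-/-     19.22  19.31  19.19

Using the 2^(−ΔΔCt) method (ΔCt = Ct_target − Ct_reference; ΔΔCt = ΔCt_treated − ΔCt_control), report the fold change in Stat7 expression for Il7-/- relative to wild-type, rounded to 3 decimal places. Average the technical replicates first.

0.113

Mean Ct: Stat7 wild-type 29.090; Stat7 Il7-/- 31.410; Gapdh wild-type 20.070; Gapdh Il7-/- 19.240
ΔCt(wild-type) = 29.090 − 20.070 = 9.020
ΔCt(Il7-/-) = 31.410 − 19.240 = 12.170
ΔΔCt = 12.170 − 9.020 = 3.150
Fold change = 2^(−3.150) = 0.1127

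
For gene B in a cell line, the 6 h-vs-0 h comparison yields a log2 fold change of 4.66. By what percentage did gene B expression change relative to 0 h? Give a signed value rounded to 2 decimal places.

Fold change = 2^(4.66) = 25.2813
Percent change = (FC − 1) × 100% = (25.2813 − 1) × 100 = 2428.13%

2428.13%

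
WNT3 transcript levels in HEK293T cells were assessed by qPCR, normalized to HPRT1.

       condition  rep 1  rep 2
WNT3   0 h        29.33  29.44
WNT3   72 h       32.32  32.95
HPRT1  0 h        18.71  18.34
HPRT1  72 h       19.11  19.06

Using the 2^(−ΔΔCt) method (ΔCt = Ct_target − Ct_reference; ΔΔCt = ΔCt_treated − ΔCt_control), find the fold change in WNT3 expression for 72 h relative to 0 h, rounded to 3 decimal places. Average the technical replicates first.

0.155

Mean Ct: WNT3 0 h 29.385; WNT3 72 h 32.635; HPRT1 0 h 18.525; HPRT1 72 h 19.085
ΔCt(0 h) = 29.385 − 18.525 = 10.860
ΔCt(72 h) = 32.635 − 19.085 = 13.550
ΔΔCt = 13.550 − 10.860 = 2.690
Fold change = 2^(−2.690) = 0.1550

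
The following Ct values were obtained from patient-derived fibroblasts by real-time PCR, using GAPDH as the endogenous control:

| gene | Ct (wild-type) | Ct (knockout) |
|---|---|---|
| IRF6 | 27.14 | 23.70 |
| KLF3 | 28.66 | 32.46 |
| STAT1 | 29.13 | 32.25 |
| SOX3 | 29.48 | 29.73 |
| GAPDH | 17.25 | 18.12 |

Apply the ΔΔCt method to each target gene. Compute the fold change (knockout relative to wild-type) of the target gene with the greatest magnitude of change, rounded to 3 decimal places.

IRF6: ΔΔCt = (23.70−18.12) − (27.14−17.25) = 5.58 − 9.89 = -4.31; fold change = 2^4.31 = 19.835
KLF3: ΔΔCt = (32.46−18.12) − (28.66−17.25) = 14.34 − 11.41 = 2.93; fold change = 2^-2.93 = 0.131
STAT1: ΔΔCt = (32.25−18.12) − (29.13−17.25) = 14.13 − 11.88 = 2.25; fold change = 2^-2.25 = 0.210
SOX3: ΔΔCt = (29.73−18.12) − (29.48−17.25) = 11.61 − 12.23 = -0.62; fold change = 2^0.62 = 1.537
IRF6 has the largest |ΔΔCt| = 4.31.

19.835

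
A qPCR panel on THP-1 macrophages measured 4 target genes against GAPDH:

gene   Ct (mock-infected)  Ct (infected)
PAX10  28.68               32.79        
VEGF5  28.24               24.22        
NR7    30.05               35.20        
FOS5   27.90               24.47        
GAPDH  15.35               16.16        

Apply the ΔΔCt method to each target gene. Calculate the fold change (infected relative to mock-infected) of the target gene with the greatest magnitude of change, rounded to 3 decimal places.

28.443

PAX10: ΔΔCt = (32.79−16.16) − (28.68−15.35) = 16.63 − 13.33 = 3.30; fold change = 2^-3.30 = 0.102
VEGF5: ΔΔCt = (24.22−16.16) − (28.24−15.35) = 8.06 − 12.89 = -4.83; fold change = 2^4.83 = 28.443
NR7: ΔΔCt = (35.20−16.16) − (30.05−15.35) = 19.04 − 14.70 = 4.34; fold change = 2^-4.34 = 0.049
FOS5: ΔΔCt = (24.47−16.16) − (27.90−15.35) = 8.31 − 12.55 = -4.24; fold change = 2^4.24 = 18.896
VEGF5 has the largest |ΔΔCt| = 4.83.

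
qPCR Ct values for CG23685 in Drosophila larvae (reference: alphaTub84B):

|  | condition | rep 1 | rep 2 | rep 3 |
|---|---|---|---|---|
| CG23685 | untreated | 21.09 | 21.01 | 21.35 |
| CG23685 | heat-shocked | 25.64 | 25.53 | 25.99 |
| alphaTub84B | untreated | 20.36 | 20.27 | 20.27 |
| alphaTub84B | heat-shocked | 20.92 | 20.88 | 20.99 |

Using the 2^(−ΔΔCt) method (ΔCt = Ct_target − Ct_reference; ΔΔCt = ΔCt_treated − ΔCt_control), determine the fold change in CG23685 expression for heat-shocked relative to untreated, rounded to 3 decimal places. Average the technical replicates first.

0.065

Mean Ct: CG23685 untreated 21.150; CG23685 heat-shocked 25.720; alphaTub84B untreated 20.300; alphaTub84B heat-shocked 20.930
ΔCt(untreated) = 21.150 − 20.300 = 0.850
ΔCt(heat-shocked) = 25.720 − 20.930 = 4.790
ΔΔCt = 4.790 − 0.850 = 3.940
Fold change = 2^(−3.940) = 0.0652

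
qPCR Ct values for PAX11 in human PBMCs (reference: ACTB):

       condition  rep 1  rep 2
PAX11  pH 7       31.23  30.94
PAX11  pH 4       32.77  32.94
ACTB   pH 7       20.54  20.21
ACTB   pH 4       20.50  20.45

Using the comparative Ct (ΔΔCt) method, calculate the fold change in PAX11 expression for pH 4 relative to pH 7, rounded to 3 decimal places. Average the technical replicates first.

Mean Ct: PAX11 pH 7 31.085; PAX11 pH 4 32.855; ACTB pH 7 20.375; ACTB pH 4 20.475
ΔCt(pH 7) = 31.085 − 20.375 = 10.710
ΔCt(pH 4) = 32.855 − 20.475 = 12.380
ΔΔCt = 12.380 − 10.710 = 1.670
Fold change = 2^(−1.670) = 0.3143

0.314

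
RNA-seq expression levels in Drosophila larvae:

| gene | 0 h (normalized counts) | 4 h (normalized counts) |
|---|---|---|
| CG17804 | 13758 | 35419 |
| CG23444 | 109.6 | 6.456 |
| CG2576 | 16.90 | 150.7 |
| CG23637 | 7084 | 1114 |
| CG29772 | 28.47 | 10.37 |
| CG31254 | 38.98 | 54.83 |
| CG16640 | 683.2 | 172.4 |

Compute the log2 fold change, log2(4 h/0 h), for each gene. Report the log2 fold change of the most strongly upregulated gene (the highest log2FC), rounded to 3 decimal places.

3.157

log2(35419/13758) = 1.364  (CG17804)
log2(6.456/109.6) = -4.085  (CG23444)
log2(150.7/16.90) = 3.157  (CG2576)
log2(1114/7084) = -2.669  (CG23637)
log2(10.37/28.47) = -1.457  (CG29772)
log2(54.83/38.98) = 0.492  (CG31254)
log2(172.4/683.2) = -1.987  (CG16640)
CG2576 is most strongly upregulated.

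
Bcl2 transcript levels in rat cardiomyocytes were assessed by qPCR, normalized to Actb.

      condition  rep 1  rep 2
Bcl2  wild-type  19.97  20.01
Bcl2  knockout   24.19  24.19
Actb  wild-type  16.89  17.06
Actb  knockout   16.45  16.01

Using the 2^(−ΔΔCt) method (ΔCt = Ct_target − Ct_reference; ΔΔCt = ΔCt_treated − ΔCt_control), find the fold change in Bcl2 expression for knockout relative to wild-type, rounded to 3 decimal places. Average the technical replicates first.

0.032

Mean Ct: Bcl2 wild-type 19.990; Bcl2 knockout 24.190; Actb wild-type 16.975; Actb knockout 16.230
ΔCt(wild-type) = 19.990 − 16.975 = 3.015
ΔCt(knockout) = 24.190 − 16.230 = 7.960
ΔΔCt = 7.960 − 3.015 = 4.945
Fold change = 2^(−4.945) = 0.0325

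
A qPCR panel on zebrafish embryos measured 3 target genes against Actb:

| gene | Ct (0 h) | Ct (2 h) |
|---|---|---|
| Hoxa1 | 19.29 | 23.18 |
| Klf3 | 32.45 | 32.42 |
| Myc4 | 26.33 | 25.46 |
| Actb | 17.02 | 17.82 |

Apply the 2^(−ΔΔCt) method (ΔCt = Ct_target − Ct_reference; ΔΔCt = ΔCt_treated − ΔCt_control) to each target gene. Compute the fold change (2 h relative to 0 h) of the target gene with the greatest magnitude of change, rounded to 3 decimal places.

Hoxa1: ΔΔCt = (23.18−17.82) − (19.29−17.02) = 5.36 − 2.27 = 3.09; fold change = 2^-3.09 = 0.117
Klf3: ΔΔCt = (32.42−17.82) − (32.45−17.02) = 14.60 − 15.43 = -0.83; fold change = 2^0.83 = 1.778
Myc4: ΔΔCt = (25.46−17.82) − (26.33−17.02) = 7.64 − 9.31 = -1.67; fold change = 2^1.67 = 3.182
Hoxa1 has the largest |ΔΔCt| = 3.09.

0.117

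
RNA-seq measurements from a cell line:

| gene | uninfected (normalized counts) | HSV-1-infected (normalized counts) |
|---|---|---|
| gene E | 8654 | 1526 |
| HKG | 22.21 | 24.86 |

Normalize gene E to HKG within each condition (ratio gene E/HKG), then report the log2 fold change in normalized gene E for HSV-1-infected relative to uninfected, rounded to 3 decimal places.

gene E/HKG (uninfected) = 8654 / 22.21 = 389.64
gene E/HKG (HSV-1-infected) = 1526 / 24.86 = 61.384
Fold change = 61.384 / 389.64 = 0.1575
log2(0.1575) = -2.6662

-2.666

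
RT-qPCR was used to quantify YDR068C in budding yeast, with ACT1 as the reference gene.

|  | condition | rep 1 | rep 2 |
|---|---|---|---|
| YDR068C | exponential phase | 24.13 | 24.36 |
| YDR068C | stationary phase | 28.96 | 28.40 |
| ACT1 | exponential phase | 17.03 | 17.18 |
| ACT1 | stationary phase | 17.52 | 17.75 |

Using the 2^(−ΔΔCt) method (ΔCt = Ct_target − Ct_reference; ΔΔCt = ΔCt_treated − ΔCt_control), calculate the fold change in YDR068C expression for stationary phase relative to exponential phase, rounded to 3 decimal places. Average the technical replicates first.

0.067

Mean Ct: YDR068C exponential phase 24.245; YDR068C stationary phase 28.680; ACT1 exponential phase 17.105; ACT1 stationary phase 17.635
ΔCt(exponential phase) = 24.245 − 17.105 = 7.140
ΔCt(stationary phase) = 28.680 − 17.635 = 11.045
ΔΔCt = 11.045 − 7.140 = 3.905
Fold change = 2^(−3.905) = 0.0668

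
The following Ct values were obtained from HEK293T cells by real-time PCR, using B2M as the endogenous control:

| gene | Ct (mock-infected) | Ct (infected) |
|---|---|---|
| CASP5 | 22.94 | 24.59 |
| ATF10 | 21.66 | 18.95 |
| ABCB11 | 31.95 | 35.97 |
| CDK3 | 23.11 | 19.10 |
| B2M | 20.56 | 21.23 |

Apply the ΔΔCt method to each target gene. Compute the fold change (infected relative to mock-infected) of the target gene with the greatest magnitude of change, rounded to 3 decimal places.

25.634

CASP5: ΔΔCt = (24.59−21.23) − (22.94−20.56) = 3.36 − 2.38 = 0.98; fold change = 2^-0.98 = 0.507
ATF10: ΔΔCt = (18.95−21.23) − (21.66−20.56) = -2.28 − 1.10 = -3.38; fold change = 2^3.38 = 10.411
ABCB11: ΔΔCt = (35.97−21.23) − (31.95−20.56) = 14.74 − 11.39 = 3.35; fold change = 2^-3.35 = 0.098
CDK3: ΔΔCt = (19.10−21.23) − (23.11−20.56) = -2.13 − 2.55 = -4.68; fold change = 2^4.68 = 25.634
CDK3 has the largest |ΔΔCt| = 4.68.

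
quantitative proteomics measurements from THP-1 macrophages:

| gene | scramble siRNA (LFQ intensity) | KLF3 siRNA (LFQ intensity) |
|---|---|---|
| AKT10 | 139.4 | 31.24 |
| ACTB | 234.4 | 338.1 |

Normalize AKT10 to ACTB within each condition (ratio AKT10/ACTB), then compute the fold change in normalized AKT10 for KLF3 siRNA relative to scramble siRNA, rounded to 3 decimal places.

AKT10/ACTB (scramble siRNA) = 139.4 / 234.4 = 0.59471
AKT10/ACTB (KLF3 siRNA) = 31.24 / 338.1 = 0.092399
Fold change = 0.092399 / 0.59471 = 0.1554

0.155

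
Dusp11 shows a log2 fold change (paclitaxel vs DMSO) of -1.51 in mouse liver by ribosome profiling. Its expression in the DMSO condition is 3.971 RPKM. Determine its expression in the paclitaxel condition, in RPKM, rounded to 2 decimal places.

1.39

Fold change = 2^(-1.51) = 0.3511
paclitaxel expression = 3.971 × 0.3511 = 1.39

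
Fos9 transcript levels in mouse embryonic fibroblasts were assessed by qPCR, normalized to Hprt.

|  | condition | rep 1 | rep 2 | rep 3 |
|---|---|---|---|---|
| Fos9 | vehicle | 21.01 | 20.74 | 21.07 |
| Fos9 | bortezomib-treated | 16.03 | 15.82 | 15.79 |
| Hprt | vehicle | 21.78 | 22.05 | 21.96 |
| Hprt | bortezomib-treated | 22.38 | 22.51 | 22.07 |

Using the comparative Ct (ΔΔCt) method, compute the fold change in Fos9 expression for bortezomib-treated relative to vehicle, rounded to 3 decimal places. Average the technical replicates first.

43.713

Mean Ct: Fos9 vehicle 20.940; Fos9 bortezomib-treated 15.880; Hprt vehicle 21.930; Hprt bortezomib-treated 22.320
ΔCt(vehicle) = 20.940 − 21.930 = -0.990
ΔCt(bortezomib-treated) = 15.880 − 22.320 = -6.440
ΔΔCt = -6.440 − (-0.990) = -5.450
Fold change = 2^(−(-5.450)) = 2^5.450 = 43.7133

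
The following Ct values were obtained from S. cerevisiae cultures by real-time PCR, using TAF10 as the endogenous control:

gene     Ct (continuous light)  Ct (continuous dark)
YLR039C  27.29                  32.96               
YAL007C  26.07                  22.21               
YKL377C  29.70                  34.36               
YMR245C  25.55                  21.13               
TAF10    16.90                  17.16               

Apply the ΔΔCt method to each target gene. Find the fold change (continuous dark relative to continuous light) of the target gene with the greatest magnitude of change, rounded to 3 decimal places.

0.024

YLR039C: ΔΔCt = (32.96−17.16) − (27.29−16.90) = 15.80 − 10.39 = 5.41; fold change = 2^-5.41 = 0.024
YAL007C: ΔΔCt = (22.21−17.16) − (26.07−16.90) = 5.05 − 9.17 = -4.12; fold change = 2^4.12 = 17.388
YKL377C: ΔΔCt = (34.36−17.16) − (29.70−16.90) = 17.20 − 12.80 = 4.40; fold change = 2^-4.40 = 0.047
YMR245C: ΔΔCt = (21.13−17.16) − (25.55−16.90) = 3.97 − 8.65 = -4.68; fold change = 2^4.68 = 25.634
YLR039C has the largest |ΔΔCt| = 5.41.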